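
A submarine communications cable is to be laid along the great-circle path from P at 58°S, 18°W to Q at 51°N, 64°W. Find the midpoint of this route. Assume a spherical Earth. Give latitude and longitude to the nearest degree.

≈ 4°S, 43°W

Convert each endpoint to a unit vector on the sphere (x = cos φ cos λ, y = cos φ sin λ, z = sin φ).
The central angle between the endpoints is δ = arccos(p₁·p₂) ≈ 2.012 rad (115.3°).
Interpolate at f = 1/2 with slerp weights a = sin((1−f)δ)/sin δ ≈ 0.934, b = sin(fδ)/sin δ ≈ 0.934.
p = a·p₁ + b·p₂ ≈ (0.729, -0.682, -0.066); φ = arcsin(p_z) ≈ -3.80°, λ = atan2(p_y, p_x) ≈ -43.08°.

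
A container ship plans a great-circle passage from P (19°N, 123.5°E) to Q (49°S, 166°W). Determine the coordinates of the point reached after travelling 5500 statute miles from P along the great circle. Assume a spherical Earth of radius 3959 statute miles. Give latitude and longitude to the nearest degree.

≈ (42°S, 179°E)

Write both endpoints as unit vectors p₁, p₂ with components (cos φ cos λ, cos φ sin λ, sin φ).
The central angle between the endpoints is δ = arccos(p₁·p₂) ≈ 1.609 rad (92.2°). The total great-circle distance is δ·R ≈ 1.609 × 3959 ≈ 6372 mi, so the target fraction is f = 5500/6372 ≈ 0.863.
Interpolate at f ≈ 0.863 with slerp weights a = sin((1−f)δ)/sin δ ≈ 0.219, b = sin(fδ)/sin δ ≈ 0.984.
p = a·p₁ + b·p₂ ≈ (-0.741, 0.016, -0.672); φ = arcsin(p_z) ≈ -42.20°, λ = atan2(p_y, p_x) ≈ 178.75°.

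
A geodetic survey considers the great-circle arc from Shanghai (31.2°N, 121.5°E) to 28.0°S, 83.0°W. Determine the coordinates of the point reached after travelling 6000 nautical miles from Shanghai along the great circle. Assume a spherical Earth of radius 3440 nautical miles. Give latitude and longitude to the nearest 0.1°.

≈ 3.2°S, 138.8°W

The haversine formula gives a central angle δ ≈ 2.766 rad (158.5°) between the endpoints. The total great-circle distance is δ·R ≈ 2.766 × 3440 ≈ 9516 nmi, so the target fraction is f = 6000/9516 ≈ 0.630.
Interpolate at f ≈ 0.630 with slerp weights a = sin((1−f)δ)/sin δ ≈ 2.329, b = sin(fδ)/sin δ ≈ 2.688.
p = a·p₁ + b·p₂ ≈ (-0.751, -0.657, -0.056); φ = arcsin(p_z) ≈ -3.19°, λ = atan2(p_y, p_x) ≈ -138.82°.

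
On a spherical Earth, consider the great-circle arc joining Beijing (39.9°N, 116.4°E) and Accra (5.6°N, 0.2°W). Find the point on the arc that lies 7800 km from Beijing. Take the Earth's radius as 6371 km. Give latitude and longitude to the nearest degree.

≈ 29°N, 29°E

Convert each endpoint to a unit vector on the sphere (x = cos φ cos λ, y = cos φ sin λ, z = sin φ).
The central angle between the endpoints is δ = arccos(p₁·p₂) ≈ 1.854 rad (106.2°). The total great-circle distance is δ·R ≈ 1.854 × 6371 ≈ 11811 km, so the target fraction is f = 7800/11811 ≈ 0.660.
Interpolate at f ≈ 0.660 with slerp weights a = sin((1−f)δ)/sin δ ≈ 0.613, b = sin(fδ)/sin δ ≈ 0.980.
p = a·p₁ + b·p₂ ≈ (0.766, 0.418, 0.489); φ = arcsin(p_z) ≈ 29.27°, λ = atan2(p_y, p_x) ≈ 28.63°.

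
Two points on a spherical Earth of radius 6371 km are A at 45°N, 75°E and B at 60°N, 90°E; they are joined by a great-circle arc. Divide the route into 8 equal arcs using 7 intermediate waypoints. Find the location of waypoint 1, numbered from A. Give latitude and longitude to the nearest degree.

≈ 47°N, 76°E

Convert each endpoint to a unit vector on the sphere (x = cos φ cos λ, y = cos φ sin λ, z = sin φ).
The central angle between the endpoints is δ = arccos(p₁·p₂) ≈ 0.305 rad (17.5°).
Interpolate at f = 1/8 with slerp weights a = sin((1−f)δ)/sin δ ≈ 0.878, b = sin(fδ)/sin δ ≈ 0.127.
p = a·p₁ + b·p₂ ≈ (0.161, 0.663, 0.731); φ = arcsin(p_z) ≈ 46.96°, λ = atan2(p_y, p_x) ≈ 76.38°.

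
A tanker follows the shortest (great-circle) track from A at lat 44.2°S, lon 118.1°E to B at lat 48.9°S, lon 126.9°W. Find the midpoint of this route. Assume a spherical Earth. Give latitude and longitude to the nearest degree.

Write both endpoints as unit vectors p₁, p₂ with components (cos φ cos λ, cos φ sin λ, sin φ).
The central angle between the endpoints is δ = arccos(p₁·p₂) ≈ 1.239 rad (71.0°).
Interpolate at f = 1/2 with slerp weights a = sin((1−f)δ)/sin δ ≈ 0.614, b = sin(fδ)/sin δ ≈ 0.614.
p = a·p₁ + b·p₂ ≈ (-0.450, 0.066, -0.891); φ = arcsin(p_z) ≈ -62.97°, λ = atan2(p_y, p_x) ≈ 171.71°.

≈ lat 63°S, lon 172°E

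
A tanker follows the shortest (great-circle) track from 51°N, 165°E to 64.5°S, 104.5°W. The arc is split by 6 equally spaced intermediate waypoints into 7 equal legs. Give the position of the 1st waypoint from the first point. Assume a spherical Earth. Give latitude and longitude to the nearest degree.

Convert each endpoint to a unit vector on the sphere (x = cos φ cos λ, y = cos φ sin λ, z = sin φ).
The central angle between the endpoints is δ = arccos(p₁·p₂) ≈ 2.352 rad (134.7°).
Interpolate at f = 1/7 with slerp weights a = sin((1−f)δ)/sin δ ≈ 1.271, b = sin(fδ)/sin δ ≈ 0.464.
p = a·p₁ + b·p₂ ≈ (-0.822, 0.014, 0.569); φ = arcsin(p_z) ≈ 34.66°, λ = atan2(p_y, p_x) ≈ 179.06°.

≈ 35°N, 179°E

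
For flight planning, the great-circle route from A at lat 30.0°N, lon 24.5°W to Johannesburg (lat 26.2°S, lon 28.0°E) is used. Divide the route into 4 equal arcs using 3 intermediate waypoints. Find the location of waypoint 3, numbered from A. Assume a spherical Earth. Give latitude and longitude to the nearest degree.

From cos δ = sin φ₁ sin φ₂ + cos φ₁ cos φ₂ cos Δλ, the central angle is δ ≈ 1.316 rad (75.4°).
Interpolate at f = 3/4 with slerp weights a = sin((1−f)δ)/sin δ ≈ 0.334, b = sin(fδ)/sin δ ≈ 0.862.
p = a·p₁ + b·p₂ ≈ (0.946, 0.243, -0.214); φ = arcsin(p_z) ≈ -12.34°, λ = atan2(p_y, p_x) ≈ 14.42°.

≈ lat 12°S, lon 14°E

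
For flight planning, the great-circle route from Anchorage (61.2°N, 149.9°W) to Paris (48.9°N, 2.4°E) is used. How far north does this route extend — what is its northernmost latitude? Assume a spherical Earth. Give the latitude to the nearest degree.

≈ 81°N

The great circle lies in the plane with unit normal n̂ = (p₁ × p₂)/|p₁ × p₂|.
Here n̂_z ≈ +0.159; the vertex latitude is φ_max = arccos|n̂_z| ≈ 80.8°.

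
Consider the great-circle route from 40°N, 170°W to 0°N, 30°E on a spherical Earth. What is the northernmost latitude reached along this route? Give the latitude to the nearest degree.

The great circle lies in the plane with unit normal n̂ = (p₁ × p₂)/|p₁ × p₂|.
Here n̂_z ≈ -0.377; the vertex latitude is φ_max = arccos|n̂_z| ≈ 67.8°.
Check via Clairaut: cos φ_max = |cos φ₁| · sin C = cos(40.0°)·sin(29.5°) ≈ 0.377, again giving ≈ 67.8°.

≈ 68°N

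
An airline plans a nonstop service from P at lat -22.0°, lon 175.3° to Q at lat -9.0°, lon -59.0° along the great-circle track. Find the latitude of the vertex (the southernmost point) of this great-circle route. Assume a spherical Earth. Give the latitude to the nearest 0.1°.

The great circle lies in the plane with unit normal n̂ = (p₁ × p₂)/|p₁ × p₂|.
Here n̂_z ≈ +0.846; the vertex latitude is φ_max = arccos|n̂_z| ≈ 32.3°.
Check via Clairaut: cos φ_max = |cos φ₁| · sin C = cos(22.0°)·sin(114.2°) ≈ 0.846, again giving ≈ 32.3°.

≈ -32.3°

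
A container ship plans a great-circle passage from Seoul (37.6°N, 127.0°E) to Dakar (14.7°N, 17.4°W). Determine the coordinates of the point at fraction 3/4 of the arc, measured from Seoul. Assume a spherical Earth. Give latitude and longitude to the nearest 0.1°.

≈ (38.8°N, 1.9°E)

From cos δ = sin φ₁ sin φ₂ + cos φ₁ cos φ₂ cos Δλ, the central angle is δ ≈ 2.058 rad (117.9°).
Interpolate at f = 3/4 with slerp weights a = sin((1−f)δ)/sin δ ≈ 0.557, b = sin(fδ)/sin δ ≈ 1.131.
p = a·p₁ + b·p₂ ≈ (0.779, 0.025, 0.627); φ = arcsin(p_z) ≈ 38.82°, λ = atan2(p_y, p_x) ≈ 1.85°.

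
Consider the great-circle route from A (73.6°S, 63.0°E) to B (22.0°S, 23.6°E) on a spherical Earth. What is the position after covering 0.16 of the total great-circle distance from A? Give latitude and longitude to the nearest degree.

≈ (66°S, 47°E)

The haversine formula gives a central angle δ ≈ 0.974 rad (55.8°) between the endpoints.
Interpolate at f = 0.16 with slerp weights a = sin((1−f)δ)/sin δ ≈ 0.882, b = sin(fδ)/sin δ ≈ 0.188.
p = a·p₁ + b·p₂ ≈ (0.273, 0.292, -0.917); φ = arcsin(p_z) ≈ -66.47°, λ = atan2(p_y, p_x) ≈ 46.94°.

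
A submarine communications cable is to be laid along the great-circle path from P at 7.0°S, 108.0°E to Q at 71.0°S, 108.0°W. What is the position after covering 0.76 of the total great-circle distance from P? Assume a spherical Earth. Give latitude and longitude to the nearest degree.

≈ 76°S, 160°E

Convert each endpoint to a unit vector on the sphere (x = cos φ cos λ, y = cos φ sin λ, z = sin φ).
The central angle between the endpoints is δ = arccos(p₁·p₂) ≈ 1.718 rad (98.4°).
Interpolate at f = 0.76 with slerp weights a = sin((1−f)δ)/sin δ ≈ 0.405, b = sin(fδ)/sin δ ≈ 0.975.
p = a·p₁ + b·p₂ ≈ (-0.222, 0.080, -0.972); φ = arcsin(p_z) ≈ -76.33°, λ = atan2(p_y, p_x) ≈ 160.15°.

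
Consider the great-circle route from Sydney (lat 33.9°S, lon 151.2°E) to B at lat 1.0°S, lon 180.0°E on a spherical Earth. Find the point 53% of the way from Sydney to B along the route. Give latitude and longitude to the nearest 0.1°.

Write both endpoints as unit vectors p₁, p₂ with components (cos φ cos λ, cos φ sin λ, sin φ).
The central angle between the endpoints is δ = arccos(p₁·p₂) ≈ 0.742 rad (42.5°).
Interpolate at f = 0.53 with slerp weights a = sin((1−f)δ)/sin δ ≈ 0.506, b = sin(fδ)/sin δ ≈ 0.567.
p = a·p₁ + b·p₂ ≈ (-0.935, 0.202, -0.292); φ = arcsin(p_z) ≈ -16.97°, λ = atan2(p_y, p_x) ≈ 167.79°.

≈ lat 17.0°S, lon 167.8°E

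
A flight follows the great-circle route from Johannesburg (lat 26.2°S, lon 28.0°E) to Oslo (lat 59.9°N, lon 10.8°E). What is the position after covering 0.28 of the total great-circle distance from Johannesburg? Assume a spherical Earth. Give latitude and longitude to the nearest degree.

From cos δ = sin φ₁ sin φ₂ + cos φ₁ cos φ₂ cos Δλ, the central angle is δ ≈ 1.523 rad (87.3°).
Interpolate at f = 0.28 with slerp weights a = sin((1−f)δ)/sin δ ≈ 0.891, b = sin(fδ)/sin δ ≈ 0.414.
p = a·p₁ + b·p₂ ≈ (0.910, 0.414, -0.035); φ = arcsin(p_z) ≈ -2.00°, λ = atan2(p_y, p_x) ≈ 24.48°.

≈ lat 2°S, lon 24°E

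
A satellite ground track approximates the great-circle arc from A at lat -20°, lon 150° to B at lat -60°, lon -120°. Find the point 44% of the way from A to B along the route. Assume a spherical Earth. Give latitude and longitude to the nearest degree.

Convert each endpoint to a unit vector on the sphere (x = cos φ cos λ, y = cos φ sin λ, z = sin φ).
The central angle between the endpoints is δ = arccos(p₁·p₂) ≈ 1.270 rad (72.8°).
Interpolate at f = 0.44 with slerp weights a = sin((1−f)δ)/sin δ ≈ 0.683, b = sin(fδ)/sin δ ≈ 0.555.
p = a·p₁ + b·p₂ ≈ (-0.695, 0.081, -0.714); φ = arcsin(p_z) ≈ -45.60°, λ = atan2(p_y, p_x) ≈ 173.37°.

≈ lat -46°, lon 173°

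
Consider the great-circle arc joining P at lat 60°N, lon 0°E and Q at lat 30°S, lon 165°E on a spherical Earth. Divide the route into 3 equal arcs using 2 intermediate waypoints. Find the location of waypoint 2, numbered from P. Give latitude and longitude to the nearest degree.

Convert each endpoint to a unit vector on the sphere (x = cos φ cos λ, y = cos φ sin λ, z = sin φ).
The central angle between the endpoints is δ = arccos(p₁·p₂) ≈ 2.589 rad (148.4°).
Interpolate at f = 2/3 with slerp weights a = sin((1−f)δ)/sin δ ≈ 1.448, b = sin(fδ)/sin δ ≈ 1.883.
p = a·p₁ + b·p₂ ≈ (-0.851, 0.422, 0.313); φ = arcsin(p_z) ≈ 18.22°, λ = atan2(p_y, p_x) ≈ 153.62°.

≈ lat 18°N, lon 154°E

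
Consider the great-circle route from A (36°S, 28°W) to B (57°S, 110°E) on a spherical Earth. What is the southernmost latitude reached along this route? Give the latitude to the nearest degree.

≈ 73°S

The great circle lies in the plane with unit normal n̂ = (p₁ × p₂)/|p₁ × p₂|.
Here n̂_z ≈ +0.299; the vertex latitude is φ_max = arccos|n̂_z| ≈ 72.6°.
Check via Clairaut: cos φ_max = |cos φ₁| · sin C = cos(36.0°)·sin(158.3°) ≈ 0.299, again giving ≈ 72.6°.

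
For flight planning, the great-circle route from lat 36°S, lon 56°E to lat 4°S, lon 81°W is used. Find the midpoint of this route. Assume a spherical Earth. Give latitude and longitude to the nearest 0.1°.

Convert each endpoint to a unit vector on the sphere (x = cos φ cos λ, y = cos φ sin λ, z = sin φ).
The central angle between the endpoints is δ = arccos(p₁·p₂) ≈ 2.152 rad (123.3°).
Interpolate at f = 1/2 with slerp weights a = sin((1−f)δ)/sin δ ≈ 1.053, b = sin(fδ)/sin δ ≈ 1.053.
p = a·p₁ + b·p₂ ≈ (0.641, -0.331, -0.693); φ = arcsin(p_z) ≈ -43.83°, λ = atan2(p_y, p_x) ≈ -27.34°.

≈ lat 43.8°S, lon 27.3°W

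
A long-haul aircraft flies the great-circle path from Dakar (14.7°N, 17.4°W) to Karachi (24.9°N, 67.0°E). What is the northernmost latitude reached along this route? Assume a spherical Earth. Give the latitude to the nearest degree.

The great circle lies in the plane with unit normal n̂ = (p₁ × p₂)/|p₁ × p₂|.
Here n̂_z ≈ +0.890; the vertex latitude is φ_max = arccos|n̂_z| ≈ 27.2°.
Check via Clairaut: cos φ_max = |cos φ₁| · sin C = cos(14.7°)·sin(66.9°) ≈ 0.890, again giving ≈ 27.2°.

≈ 27°N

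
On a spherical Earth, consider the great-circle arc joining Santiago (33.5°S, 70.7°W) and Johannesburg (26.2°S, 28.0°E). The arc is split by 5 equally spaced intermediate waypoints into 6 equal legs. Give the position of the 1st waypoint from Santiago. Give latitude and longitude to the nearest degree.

≈ 39°S, 55°W

From cos δ = sin φ₁ sin φ₂ + cos φ₁ cos φ₂ cos Δλ, the central angle is δ ≈ 1.440 rad (82.5°).
Interpolate at f = 1/6 with slerp weights a = sin((1−f)δ)/sin δ ≈ 0.940, b = sin(fδ)/sin δ ≈ 0.240.
p = a·p₁ + b·p₂ ≈ (0.449, -0.639, -0.625); φ = arcsin(p_z) ≈ -38.66°, λ = atan2(p_y, p_x) ≈ -54.90°.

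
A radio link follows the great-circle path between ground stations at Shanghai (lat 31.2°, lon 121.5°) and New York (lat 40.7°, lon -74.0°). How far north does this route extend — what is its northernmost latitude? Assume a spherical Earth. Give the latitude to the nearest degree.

The great circle lies in the plane with unit normal n̂ = (p₁ × p₂)/|p₁ × p₂|.
Here n̂_z ≈ +0.181; the vertex latitude is φ_max = arccos|n̂_z| ≈ 79.6°.
Check via Clairaut: cos φ_max = |cos φ₁| · sin C = cos(31.2°)·sin(12.2°) ≈ 0.181, again giving ≈ 79.6°.

≈ 80°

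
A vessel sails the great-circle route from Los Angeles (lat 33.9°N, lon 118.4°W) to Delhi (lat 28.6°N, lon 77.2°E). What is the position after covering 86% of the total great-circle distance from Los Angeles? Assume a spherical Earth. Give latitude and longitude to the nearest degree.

≈ lat 44°N, lon 83°E

From cos δ = sin φ₁ sin φ₂ + cos φ₁ cos φ₂ cos Δλ, the central angle is δ ≈ 2.021 rad (115.8°).
Interpolate at f = 0.86 with slerp weights a = sin((1−f)δ)/sin δ ≈ 0.310, b = sin(fδ)/sin δ ≈ 1.095.
p = a·p₁ + b·p₂ ≈ (0.091, 0.711, 0.697); φ = arcsin(p_z) ≈ 44.19°, λ = atan2(p_y, p_x) ≈ 82.74°.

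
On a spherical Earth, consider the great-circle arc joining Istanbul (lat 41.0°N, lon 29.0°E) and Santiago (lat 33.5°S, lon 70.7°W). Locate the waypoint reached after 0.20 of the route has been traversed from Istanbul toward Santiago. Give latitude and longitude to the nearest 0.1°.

Write both endpoints as unit vectors p₁, p₂ with components (cos φ cos λ, cos φ sin λ, sin φ).
The central angle between the endpoints is δ = arccos(p₁·p₂) ≈ 2.058 rad (117.9°).
Interpolate at f = 0.20 with slerp weights a = sin((1−f)δ)/sin δ ≈ 1.128, b = sin(fδ)/sin δ ≈ 0.453.
p = a·p₁ + b·p₂ ≈ (0.870, 0.057, 0.490); φ = arcsin(p_z) ≈ 29.37°, λ = atan2(p_y, p_x) ≈ 3.72°.

≈ lat 29.4°N, lon 3.7°E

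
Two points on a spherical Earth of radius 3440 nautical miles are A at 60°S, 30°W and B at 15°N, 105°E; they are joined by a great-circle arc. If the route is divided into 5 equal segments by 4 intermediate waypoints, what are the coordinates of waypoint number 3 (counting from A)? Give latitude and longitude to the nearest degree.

≈ 30°S, 83°E

Write both endpoints as unit vectors p₁, p₂ with components (cos φ cos λ, cos φ sin λ, sin φ).
The central angle between the endpoints is δ = arccos(p₁·p₂) ≈ 2.172 rad (124.4°).
Interpolate at f = 3/5 with slerp weights a = sin((1−f)δ)/sin δ ≈ 0.926, b = sin(fδ)/sin δ ≈ 1.169.
p = a·p₁ + b·p₂ ≈ (0.109, 0.860, -0.499); φ = arcsin(p_z) ≈ -29.95°, λ = atan2(p_y, p_x) ≈ 82.80°.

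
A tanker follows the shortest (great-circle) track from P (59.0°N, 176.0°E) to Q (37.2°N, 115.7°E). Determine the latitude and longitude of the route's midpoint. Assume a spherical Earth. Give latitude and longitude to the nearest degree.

≈ (52°N, 139°E)

From cos δ = sin φ₁ sin φ₂ + cos φ₁ cos φ₂ cos Δλ, the central angle is δ ≈ 0.765 rad (43.8°).
Interpolate at f = 1/2 with slerp weights a = sin((1−f)δ)/sin δ ≈ 0.539, b = sin(fδ)/sin δ ≈ 0.539.
p = a·p₁ + b·p₂ ≈ (-0.463, 0.406, 0.788); φ = arcsin(p_z) ≈ 51.98°, λ = atan2(p_y, p_x) ≈ 138.74°.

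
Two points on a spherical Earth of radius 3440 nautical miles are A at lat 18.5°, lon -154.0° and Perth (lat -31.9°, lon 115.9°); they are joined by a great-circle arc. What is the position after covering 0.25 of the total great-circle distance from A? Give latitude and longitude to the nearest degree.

≈ lat 5°, lon -175°

The haversine formula gives a central angle δ ≈ 1.741 rad (99.7°) between the endpoints.
Interpolate at f = 0.25 with slerp weights a = sin((1−f)δ)/sin δ ≈ 0.979, b = sin(fδ)/sin δ ≈ 0.428.
p = a·p₁ + b·p₂ ≈ (-0.993, -0.080, 0.085); φ = arcsin(p_z) ≈ 4.86°, λ = atan2(p_y, p_x) ≈ -175.37°.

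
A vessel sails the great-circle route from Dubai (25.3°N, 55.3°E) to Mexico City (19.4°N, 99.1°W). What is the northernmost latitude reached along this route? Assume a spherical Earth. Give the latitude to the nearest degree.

≈ 62°N

The great circle lies in the plane with unit normal n̂ = (p₁ × p₂)/|p₁ × p₂|.
Here n̂_z ≈ -0.473; the vertex latitude is φ_max = arccos|n̂_z| ≈ 61.8°.
Check via Clairaut: cos φ_max = |cos φ₁| · sin C = cos(25.3°)·sin(31.5°) ≈ 0.473, again giving ≈ 61.8°.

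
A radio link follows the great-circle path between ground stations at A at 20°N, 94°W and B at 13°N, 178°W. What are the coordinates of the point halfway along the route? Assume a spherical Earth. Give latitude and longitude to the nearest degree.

≈ 22°N, 137°W

Write both endpoints as unit vectors p₁, p₂ with components (cos φ cos λ, cos φ sin λ, sin φ).
The central angle between the endpoints is δ = arccos(p₁·p₂) ≈ 1.397 rad (80.1°).
Interpolate at f = 1/2 with slerp weights a = sin((1−f)δ)/sin δ ≈ 0.653, b = sin(fδ)/sin δ ≈ 0.653.
p = a·p₁ + b·p₂ ≈ (-0.679, -0.634, 0.370); φ = arcsin(p_z) ≈ 21.73°, λ = atan2(p_y, p_x) ≈ -136.93°.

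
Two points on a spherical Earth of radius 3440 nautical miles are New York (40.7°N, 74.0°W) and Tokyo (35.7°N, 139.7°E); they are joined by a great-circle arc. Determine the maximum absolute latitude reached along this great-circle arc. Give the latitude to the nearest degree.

The great circle lies in the plane with unit normal n̂ = (p₁ × p₂)/|p₁ × p₂|.
Here n̂_z ≈ -0.345; the vertex latitude is φ_max = arccos|n̂_z| ≈ 69.8°.
Check via Clairaut: cos φ_max = |cos φ₁| · sin C = cos(40.7°)·sin(27.0°) ≈ 0.345, again giving ≈ 69.8°.

≈ 70°N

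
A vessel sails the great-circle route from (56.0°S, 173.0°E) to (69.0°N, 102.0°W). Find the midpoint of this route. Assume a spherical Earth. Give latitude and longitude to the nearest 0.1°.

Write both endpoints as unit vectors p₁, p₂ with components (cos φ cos λ, cos φ sin λ, sin φ).
The central angle between the endpoints is δ = arccos(p₁·p₂) ≈ 2.429 rad (139.2°).
Interpolate at f = 1/2 with slerp weights a = sin((1−f)δ)/sin δ ≈ 1.433, b = sin(fδ)/sin δ ≈ 1.433.
p = a·p₁ + b·p₂ ≈ (-0.902, -0.405, 0.150); φ = arcsin(p_z) ≈ 8.62°, λ = atan2(p_y, p_x) ≈ -155.84°.

≈ (8.6°N, 155.8°W)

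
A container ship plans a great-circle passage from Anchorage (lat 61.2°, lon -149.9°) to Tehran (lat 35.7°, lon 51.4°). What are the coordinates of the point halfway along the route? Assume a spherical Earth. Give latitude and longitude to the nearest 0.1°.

From cos δ = sin φ₁ sin φ₂ + cos φ₁ cos φ₂ cos Δλ, the central angle is δ ≈ 1.423 rad (81.6°).
Interpolate at f = 1/2 with slerp weights a = sin((1−f)δ)/sin δ ≈ 0.660, b = sin(fδ)/sin δ ≈ 0.660.
p = a·p₁ + b·p₂ ≈ (0.059, 0.260, 0.964); φ = arcsin(p_z) ≈ 74.56°, λ = atan2(p_y, p_x) ≈ 77.12°.

≈ lat 74.6°, lon 77.1°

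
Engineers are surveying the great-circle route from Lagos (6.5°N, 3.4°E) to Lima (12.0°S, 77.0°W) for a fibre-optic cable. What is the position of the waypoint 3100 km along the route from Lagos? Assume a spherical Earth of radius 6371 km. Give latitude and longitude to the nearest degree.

Write both endpoints as unit vectors p₁, p₂ with components (cos φ cos λ, cos φ sin λ, sin φ).
The central angle between the endpoints is δ = arccos(p₁·p₂) ≈ 1.432 rad (82.0°). The total great-circle distance is δ·R ≈ 1.432 × 6371 ≈ 9122 km, so the target fraction is f = 3100/9122 ≈ 0.340.
Interpolate at f ≈ 0.340 with slerp weights a = sin((1−f)δ)/sin δ ≈ 0.819, b = sin(fδ)/sin δ ≈ 0.472.
p = a·p₁ + b·p₂ ≈ (0.916, -0.402, -0.006); φ = arcsin(p_z) ≈ -0.32°, λ = atan2(p_y, p_x) ≈ -23.69°.

≈ 0°N, 24°W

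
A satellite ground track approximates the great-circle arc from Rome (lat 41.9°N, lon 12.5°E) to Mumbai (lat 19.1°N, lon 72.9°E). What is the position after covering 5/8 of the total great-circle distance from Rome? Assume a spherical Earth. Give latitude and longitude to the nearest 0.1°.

≈ lat 30.9°N, lon 53.9°E

The haversine formula gives a central angle δ ≈ 0.969 rad (55.5°) between the endpoints.
Interpolate at f = 5/8 with slerp weights a = sin((1−f)δ)/sin δ ≈ 0.431, b = sin(fδ)/sin δ ≈ 0.691.
p = a·p₁ + b·p₂ ≈ (0.505, 0.693, 0.514); φ = arcsin(p_z) ≈ 30.93°, λ = atan2(p_y, p_x) ≈ 53.91°.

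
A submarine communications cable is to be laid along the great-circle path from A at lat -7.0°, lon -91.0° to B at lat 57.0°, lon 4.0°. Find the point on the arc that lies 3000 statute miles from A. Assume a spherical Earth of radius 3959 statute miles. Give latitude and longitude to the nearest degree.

From cos δ = sin φ₁ sin φ₂ + cos φ₁ cos φ₂ cos Δλ, the central angle is δ ≈ 1.721 rad (98.6°). The total great-circle distance is δ·R ≈ 1.721 × 3959 ≈ 6812 mi, so the target fraction is f = 3000/6812 ≈ 0.440.
Interpolate at f ≈ 0.440 with slerp weights a = sin((1−f)δ)/sin δ ≈ 0.830, b = sin(fδ)/sin δ ≈ 0.695.
p = a·p₁ + b·p₂ ≈ (0.363, -0.797, 0.482); φ = arcsin(p_z) ≈ 28.80°, λ = atan2(p_y, p_x) ≈ -65.51°.

≈ lat 29°, lon -66°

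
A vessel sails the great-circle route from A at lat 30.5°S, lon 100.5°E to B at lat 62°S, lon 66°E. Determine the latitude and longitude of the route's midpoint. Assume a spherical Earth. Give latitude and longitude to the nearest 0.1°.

≈ lat 47.4°S, lon 88.5°E

Write both endpoints as unit vectors p₁, p₂ with components (cos φ cos λ, cos φ sin λ, sin φ).
The central angle between the endpoints is δ = arccos(p₁·p₂) ≈ 0.674 rad (38.6°).
Interpolate at f = 1/2 with slerp weights a = sin((1−f)δ)/sin δ ≈ 0.530, b = sin(fδ)/sin δ ≈ 0.530.
p = a·p₁ + b·p₂ ≈ (0.018, 0.676, -0.737); φ = arcsin(p_z) ≈ -47.45°, λ = atan2(p_y, p_x) ≈ 88.48°.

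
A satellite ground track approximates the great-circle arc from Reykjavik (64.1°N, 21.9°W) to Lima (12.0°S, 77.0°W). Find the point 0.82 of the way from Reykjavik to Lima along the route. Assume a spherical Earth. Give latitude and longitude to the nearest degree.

≈ (3°N, 71°W)

Convert each endpoint to a unit vector on the sphere (x = cos φ cos λ, y = cos φ sin λ, z = sin φ).
The central angle between the endpoints is δ = arccos(p₁·p₂) ≈ 1.513 rad (86.7°).
Interpolate at f = 0.82 with slerp weights a = sin((1−f)δ)/sin δ ≈ 0.269, b = sin(fδ)/sin δ ≈ 0.948.
p = a·p₁ + b·p₂ ≈ (0.318, -0.947, 0.045); φ = arcsin(p_z) ≈ 2.60°, λ = atan2(p_y, p_x) ≈ -71.45°.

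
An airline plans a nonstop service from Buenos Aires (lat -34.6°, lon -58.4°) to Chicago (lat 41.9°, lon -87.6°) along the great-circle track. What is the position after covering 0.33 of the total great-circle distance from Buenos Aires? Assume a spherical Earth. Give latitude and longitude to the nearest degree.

Convert each endpoint to a unit vector on the sphere (x = cos φ cos λ, y = cos φ sin λ, z = sin φ).
The central angle between the endpoints is δ = arccos(p₁·p₂) ≈ 1.415 rad (81.0°).
Interpolate at f = 0.33 with slerp weights a = sin((1−f)δ)/sin δ ≈ 0.822, b = sin(fδ)/sin δ ≈ 0.456.
p = a·p₁ + b·p₂ ≈ (0.369, -0.915, -0.163); φ = arcsin(p_z) ≈ -9.36°, λ = atan2(p_y, p_x) ≈ -68.05°.

≈ lat -9°, lon -68°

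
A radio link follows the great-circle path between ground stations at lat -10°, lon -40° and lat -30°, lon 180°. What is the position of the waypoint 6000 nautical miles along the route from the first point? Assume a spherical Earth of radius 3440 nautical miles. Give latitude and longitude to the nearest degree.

≈ lat -43°, lon -154°

From cos δ = sin φ₁ sin φ₂ + cos φ₁ cos φ₂ cos Δλ, the central angle is δ ≈ 2.173 rad (124.5°). The total great-circle distance is δ·R ≈ 2.173 × 3440 ≈ 7475 nmi, so the target fraction is f = 6000/7475 ≈ 0.803.
Interpolate at f ≈ 0.803 with slerp weights a = sin((1−f)δ)/sin δ ≈ 0.505, b = sin(fδ)/sin δ ≈ 1.195.
p = a·p₁ + b·p₂ ≈ (-0.654, -0.319, -0.685); φ = arcsin(p_z) ≈ -43.26°, λ = atan2(p_y, p_x) ≈ -153.98°.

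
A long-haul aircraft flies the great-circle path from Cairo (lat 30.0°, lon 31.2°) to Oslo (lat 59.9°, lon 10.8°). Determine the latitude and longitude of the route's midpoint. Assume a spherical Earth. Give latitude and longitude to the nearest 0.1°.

The haversine formula gives a central angle δ ≈ 0.574 rad (32.9°) between the endpoints.
Interpolate at f = 1/2 with slerp weights a = sin((1−f)δ)/sin δ ≈ 0.521, b = sin(fδ)/sin δ ≈ 0.521.
p = a·p₁ + b·p₂ ≈ (0.643, 0.283, 0.712); φ = arcsin(p_z) ≈ 45.37°, λ = atan2(p_y, p_x) ≈ 23.75°.

≈ lat 45.4°, lon 23.7°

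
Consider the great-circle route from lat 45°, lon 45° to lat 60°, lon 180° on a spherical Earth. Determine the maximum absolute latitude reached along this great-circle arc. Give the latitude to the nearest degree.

≈ 74°

The great circle lies in the plane with unit normal n̂ = (p₁ × p₂)/|p₁ × p₂|.
Here n̂_z ≈ +0.268; the vertex latitude is φ_max = arccos|n̂_z| ≈ 74.4°.
Check via Clairaut: cos φ_max = |cos φ₁| · sin C = cos(45.0°)·sin(22.3°) ≈ 0.268, again giving ≈ 74.4°.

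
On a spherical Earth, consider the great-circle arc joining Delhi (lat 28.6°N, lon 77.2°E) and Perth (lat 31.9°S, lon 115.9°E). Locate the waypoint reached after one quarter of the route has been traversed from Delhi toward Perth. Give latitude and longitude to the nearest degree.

≈ lat 14°N, lon 87°E

Convert each endpoint to a unit vector on the sphere (x = cos φ cos λ, y = cos φ sin λ, z = sin φ).
The central angle between the endpoints is δ = arccos(p₁·p₂) ≈ 1.236 rad (70.8°).
Interpolate at f = 1/4 with slerp weights a = sin((1−f)δ)/sin δ ≈ 0.847, b = sin(fδ)/sin δ ≈ 0.322.
p = a·p₁ + b·p₂ ≈ (0.045, 0.971, 0.235); φ = arcsin(p_z) ≈ 13.60°, λ = atan2(p_y, p_x) ≈ 87.33°.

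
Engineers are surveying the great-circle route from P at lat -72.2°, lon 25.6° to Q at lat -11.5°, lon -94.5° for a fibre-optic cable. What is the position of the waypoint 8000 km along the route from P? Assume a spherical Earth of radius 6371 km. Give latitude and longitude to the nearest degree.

The haversine formula gives a central angle δ ≈ 1.531 rad (87.7°) between the endpoints. The total great-circle distance is δ·R ≈ 1.531 × 6371 ≈ 9755 km, so the target fraction is f = 8000/9755 ≈ 0.820.
Interpolate at f ≈ 0.820 with slerp weights a = sin((1−f)δ)/sin δ ≈ 0.272, b = sin(fδ)/sin δ ≈ 0.952.
p = a·p₁ + b·p₂ ≈ (0.002, -0.894, -0.449); φ = arcsin(p_z) ≈ -26.67°, λ = atan2(p_y, p_x) ≈ -89.88°.

≈ lat -27°, lon -90°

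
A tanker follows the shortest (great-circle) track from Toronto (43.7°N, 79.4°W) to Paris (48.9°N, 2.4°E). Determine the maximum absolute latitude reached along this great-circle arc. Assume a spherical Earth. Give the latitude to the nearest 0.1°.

The great circle lies in the plane with unit normal n̂ = (p₁ × p₂)/|p₁ × p₂|.
Here n̂_z ≈ +0.582; the vertex latitude is φ_max = arccos|n̂_z| ≈ 54.4°.
Check via Clairaut: cos φ_max = |cos φ₁| · sin C = cos(43.7°)·sin(53.6°) ≈ 0.582, again giving ≈ 54.4°.

≈ 54.4°N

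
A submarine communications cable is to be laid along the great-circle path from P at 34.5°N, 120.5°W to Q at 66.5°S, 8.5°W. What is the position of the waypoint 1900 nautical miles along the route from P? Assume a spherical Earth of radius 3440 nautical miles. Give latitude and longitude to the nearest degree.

From cos δ = sin φ₁ sin φ₂ + cos φ₁ cos φ₂ cos Δλ, the central angle is δ ≈ 2.269 rad (130.0°). The total great-circle distance is δ·R ≈ 2.269 × 3440 ≈ 7804 nmi, so the target fraction is f = 1900/7804 ≈ 0.243.
Interpolate at f ≈ 0.243 with slerp weights a = sin((1−f)δ)/sin δ ≈ 1.291, b = sin(fδ)/sin δ ≈ 0.685.
p = a·p₁ + b·p₂ ≈ (-0.270, -0.957, 0.103); φ = arcsin(p_z) ≈ 5.94°, λ = atan2(p_y, p_x) ≈ -105.76°.

≈ 6°N, 106°W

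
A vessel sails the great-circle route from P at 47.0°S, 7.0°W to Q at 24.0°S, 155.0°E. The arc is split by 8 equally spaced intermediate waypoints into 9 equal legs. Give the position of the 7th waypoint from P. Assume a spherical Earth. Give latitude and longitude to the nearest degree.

≈ 47°S, 147°E

Write both endpoints as unit vectors p₁, p₂ with components (cos φ cos λ, cos φ sin λ, sin φ).
The central angle between the endpoints is δ = arccos(p₁·p₂) ≈ 1.870 rad (107.2°).
Interpolate at f = 7/9 with slerp weights a = sin((1−f)δ)/sin δ ≈ 0.423, b = sin(fδ)/sin δ ≈ 1.040.
p = a·p₁ + b·p₂ ≈ (-0.575, 0.366, -0.732); φ = arcsin(p_z) ≈ -47.04°, λ = atan2(p_y, p_x) ≈ 147.49°.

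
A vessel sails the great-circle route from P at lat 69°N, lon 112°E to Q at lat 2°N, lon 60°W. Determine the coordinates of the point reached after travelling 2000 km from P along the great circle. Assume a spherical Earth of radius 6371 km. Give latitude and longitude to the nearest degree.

Write both endpoints as unit vectors p₁, p₂ with components (cos φ cos λ, cos φ sin λ, sin φ).
The central angle between the endpoints is δ = arccos(p₁·p₂) ≈ 1.899 rad (108.8°). The total great-circle distance is δ·R ≈ 1.899 × 6371 ≈ 12097 km, so the target fraction is f = 2000/12097 ≈ 0.165.
Interpolate at f ≈ 0.165 with slerp weights a = sin((1−f)δ)/sin δ ≈ 1.056, b = sin(fδ)/sin δ ≈ 0.326.
p = a·p₁ + b·p₂ ≈ (0.021, 0.069, 0.997); φ = arcsin(p_z) ≈ 85.88°, λ = atan2(p_y, p_x) ≈ 72.84°.

≈ lat 86°N, lon 73°E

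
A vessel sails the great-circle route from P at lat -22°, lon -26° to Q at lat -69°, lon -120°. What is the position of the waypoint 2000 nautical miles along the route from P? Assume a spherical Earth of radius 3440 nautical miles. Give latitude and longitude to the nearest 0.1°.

≈ lat -51.7°, lon -45.6°

Write both endpoints as unit vectors p₁, p₂ with components (cos φ cos λ, cos φ sin λ, sin φ).
The central angle between the endpoints is δ = arccos(p₁·p₂) ≈ 1.238 rad (70.9°). The total great-circle distance is δ·R ≈ 1.238 × 3440 ≈ 4259 nmi, so the target fraction is f = 2000/4259 ≈ 0.470.
Interpolate at f ≈ 0.470 with slerp weights a = sin((1−f)δ)/sin δ ≈ 0.646, b = sin(fδ)/sin δ ≈ 0.581.
p = a·p₁ + b·p₂ ≈ (0.434, -0.443, -0.784); φ = arcsin(p_z) ≈ -51.67°, λ = atan2(p_y, p_x) ≈ -45.57°.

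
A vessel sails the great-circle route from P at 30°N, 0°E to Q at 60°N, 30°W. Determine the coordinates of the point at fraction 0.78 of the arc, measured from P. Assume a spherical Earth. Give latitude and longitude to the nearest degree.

≈ 54°N, 20°W

Convert each endpoint to a unit vector on the sphere (x = cos φ cos λ, y = cos φ sin λ, z = sin φ).
The central angle between the endpoints is δ = arccos(p₁·p₂) ≈ 0.630 rad (36.1°).
Interpolate at f = 0.78 with slerp weights a = sin((1−f)δ)/sin δ ≈ 0.235, b = sin(fδ)/sin δ ≈ 0.801.
p = a·p₁ + b·p₂ ≈ (0.550, -0.200, 0.811); φ = arcsin(p_z) ≈ 54.18°, λ = atan2(p_y, p_x) ≈ -20.01°.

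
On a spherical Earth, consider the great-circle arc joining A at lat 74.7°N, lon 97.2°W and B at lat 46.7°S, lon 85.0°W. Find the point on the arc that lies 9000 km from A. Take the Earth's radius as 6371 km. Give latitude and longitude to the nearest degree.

From cos δ = sin φ₁ sin φ₂ + cos φ₁ cos φ₂ cos Δλ, the central angle is δ ≈ 2.124 rad (121.7°). The total great-circle distance is δ·R ≈ 2.124 × 6371 ≈ 13530 km, so the target fraction is f = 9000/13530 ≈ 0.665.
Interpolate at f ≈ 0.665 with slerp weights a = sin((1−f)δ)/sin δ ≈ 0.767, b = sin(fδ)/sin δ ≈ 1.160.
p = a·p₁ + b·p₂ ≈ (0.044, -0.994, -0.105); φ = arcsin(p_z) ≈ -6.02°, λ = atan2(p_y, p_x) ≈ -87.46°.

≈ lat 6°S, lon 87°W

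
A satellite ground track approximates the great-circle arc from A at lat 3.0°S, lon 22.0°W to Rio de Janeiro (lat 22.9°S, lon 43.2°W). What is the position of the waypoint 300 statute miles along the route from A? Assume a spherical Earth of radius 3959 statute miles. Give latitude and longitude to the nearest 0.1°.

≈ lat 6.1°S, lon 25.0°W

Convert each endpoint to a unit vector on the sphere (x = cos φ cos λ, y = cos φ sin λ, z = sin φ).
The central angle between the endpoints is δ = arccos(p₁·p₂) ≈ 0.499 rad (28.6°). The total great-circle distance is δ·R ≈ 0.499 × 3959 ≈ 1976 mi, so the target fraction is f = 300/1976 ≈ 0.152.
Interpolate at f ≈ 0.152 with slerp weights a = sin((1−f)δ)/sin δ ≈ 0.858, b = sin(fδ)/sin δ ≈ 0.158.
p = a·p₁ + b·p₂ ≈ (0.901, -0.421, -0.106); φ = arcsin(p_z) ≈ -6.11°, λ = atan2(p_y, p_x) ≈ -25.04°.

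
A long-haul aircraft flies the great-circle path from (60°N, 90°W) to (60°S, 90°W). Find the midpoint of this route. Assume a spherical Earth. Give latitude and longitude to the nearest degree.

≈ (0°N, 90°W)

The haversine formula gives a central angle δ ≈ 2.094 rad (120.0°) between the endpoints.
Interpolate at f = 1/2 with slerp weights a = sin((1−f)δ)/sin δ ≈ 1.000, b = sin(fδ)/sin δ ≈ 1.000.
p = a·p₁ + b·p₂ ≈ (0.000, -1.000, 0.000); φ = arcsin(p_z) ≈ 0.00°, λ = atan2(p_y, p_x) ≈ -90.00°.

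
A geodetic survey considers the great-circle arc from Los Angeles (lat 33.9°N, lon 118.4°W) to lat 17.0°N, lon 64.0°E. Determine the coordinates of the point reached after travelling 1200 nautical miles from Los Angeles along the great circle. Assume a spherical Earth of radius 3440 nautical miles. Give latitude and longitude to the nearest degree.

≈ lat 54°N, lon 120°W

Convert each endpoint to a unit vector on the sphere (x = cos φ cos λ, y = cos φ sin λ, z = sin φ).
The central angle between the endpoints is δ = arccos(p₁·p₂) ≈ 2.252 rad (129.0°). The total great-circle distance is δ·R ≈ 2.252 × 3440 ≈ 7748 nmi, so the target fraction is f = 1200/7748 ≈ 0.155.
Interpolate at f ≈ 0.155 with slerp weights a = sin((1−f)δ)/sin δ ≈ 1.217, b = sin(fδ)/sin δ ≈ 0.440.
p = a·p₁ + b·p₂ ≈ (-0.296, -0.510, 0.807); φ = arcsin(p_z) ≈ 53.85°, λ = atan2(p_y, p_x) ≈ -120.11°.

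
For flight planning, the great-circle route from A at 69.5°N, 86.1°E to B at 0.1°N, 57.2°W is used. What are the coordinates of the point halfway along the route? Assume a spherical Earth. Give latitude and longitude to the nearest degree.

≈ 51°N, 41°W

Convert each endpoint to a unit vector on the sphere (x = cos φ cos λ, y = cos φ sin λ, z = sin φ).
The central angle between the endpoints is δ = arccos(p₁·p₂) ≈ 1.854 rad (106.2°).
Interpolate at f = 1/2 with slerp weights a = sin((1−f)δ)/sin δ ≈ 0.833, b = sin(fδ)/sin δ ≈ 0.833.
p = a·p₁ + b·p₂ ≈ (0.471, -0.409, 0.782); φ = arcsin(p_z) ≈ 51.40°, λ = atan2(p_y, p_x) ≈ -40.97°.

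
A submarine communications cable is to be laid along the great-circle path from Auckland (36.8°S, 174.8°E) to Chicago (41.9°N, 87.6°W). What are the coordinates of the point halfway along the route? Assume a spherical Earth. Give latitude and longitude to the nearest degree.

The haversine formula gives a central angle δ ≈ 2.070 rad (118.6°) between the endpoints.
Interpolate at f = 1/2 with slerp weights a = sin((1−f)δ)/sin δ ≈ 0.980, b = sin(fδ)/sin δ ≈ 0.980.
p = a·p₁ + b·p₂ ≈ (-0.751, -0.657, 0.067); φ = arcsin(p_z) ≈ 3.86°, λ = atan2(p_y, p_x) ≈ -138.79°.

≈ (4°N, 139°W)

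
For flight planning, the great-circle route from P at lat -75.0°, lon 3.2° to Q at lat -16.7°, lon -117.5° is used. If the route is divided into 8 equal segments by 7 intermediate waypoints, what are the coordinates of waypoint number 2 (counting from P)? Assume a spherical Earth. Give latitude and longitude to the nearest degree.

Convert each endpoint to a unit vector on the sphere (x = cos φ cos λ, y = cos φ sin λ, z = sin φ).
The central angle between the endpoints is δ = arccos(p₁·p₂) ≈ 1.419 rad (81.3°).
Interpolate at f = 2/8 with slerp weights a = sin((1−f)δ)/sin δ ≈ 0.885, b = sin(fδ)/sin δ ≈ 0.351.
p = a·p₁ + b·p₂ ≈ (0.073, -0.286, -0.955); φ = arcsin(p_z) ≈ -72.84°, λ = atan2(p_y, p_x) ≈ -75.64°.

≈ lat -73°, lon -76°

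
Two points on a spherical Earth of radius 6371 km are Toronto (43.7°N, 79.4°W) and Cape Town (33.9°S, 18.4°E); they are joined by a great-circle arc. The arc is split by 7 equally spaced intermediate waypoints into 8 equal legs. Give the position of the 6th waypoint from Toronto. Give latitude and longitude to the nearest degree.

Convert each endpoint to a unit vector on the sphere (x = cos φ cos λ, y = cos φ sin λ, z = sin φ).
The central angle between the endpoints is δ = arccos(p₁·p₂) ≈ 2.056 rad (117.8°).
Interpolate at f = 6/8 with slerp weights a = sin((1−f)δ)/sin δ ≈ 0.556, b = sin(fδ)/sin δ ≈ 1.130.
p = a·p₁ + b·p₂ ≈ (0.964, -0.099, -0.246); φ = arcsin(p_z) ≈ -14.26°, λ = atan2(p_y, p_x) ≈ -5.86°.

≈ 14°S, 6°W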